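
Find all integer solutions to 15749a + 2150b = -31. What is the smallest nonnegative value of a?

1381

gcd(15749, 2150):
  15749 = 7×2150 + 699
  2150 = 3×699 + 53
  699 = 13×53 + 10
  53 = 5×10 + 3
  10 = 3×3 + 1
  3 = 3×1
so gcd(15749, 2150) = 1.
1 divides -31, so solutions exist.
Back-substitute for Bézout coefficients:
  1 = 10 - 3×3
  ... = 15749×(649) + 2150×(-4754)
Scale by -31/1 = -31: (a₀, b₀) = (-20119, 147374).
General solution: a = -20119 + 2150t, b = 147374 - 15749t for integer t.
a ≥ 0: smallest is -20119 mod 2150 = 1381 (at t = 10), with b = -10116.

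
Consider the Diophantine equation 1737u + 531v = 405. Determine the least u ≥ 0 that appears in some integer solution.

36

gcd(1737, 531):
  1737 = 3×531 + 144
  531 = 3×144 + 99
  144 = 1×99 + 45
  99 = 2×45 + 9
  45 = 5×9
so gcd(1737, 531) = 9.
9 divides 405, so solutions exist.
Back-substitute for Bézout coefficients:
  9 = 99 - 2×45
  ... = 1737×(-11) + 531×(36)
Scale by 405/9 = 45: (u₀, v₀) = (-495, 1620).
General solution: u = -495 + 59t, v = 1620 - 193t for integer t.
u ≥ 0: smallest is -495 mod 59 = 36 (at t = 9), with v = -117.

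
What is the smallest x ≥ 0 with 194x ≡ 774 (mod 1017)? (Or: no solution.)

675

gcd(1017, 194) = 1  (1017 = 5×194 + 47, 194 = 4×47 + 6, 47 = 7×6 + 5, 6 = 1×5 + 1, 5 = 5×1).
1 divides 774, so solutions exist.
Back-substituting, 194×(173) + 1017×(-33) = 1.
So 194×(173) ≡ 1 (mod 1017); multiply by 774: x ≡ 133902 (mod 1017).
Smallest nonnegative: x = 133902 mod 1017 = 675.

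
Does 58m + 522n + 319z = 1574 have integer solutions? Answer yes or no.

no

gcd(522, 58):
  522 = 9·58
so gcd(522, 58) = 58.
gcd(58, 319) = 29.
29 does not divide 1574 (remainder 8), so no integer solutions.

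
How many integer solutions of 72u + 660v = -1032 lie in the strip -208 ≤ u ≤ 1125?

24

gcd(660, 72):
  660 = 9*72 + 12
  72 = 6*12
so gcd(660, 72) = 12.
Back-substitute for Bézout coefficients:
  12 = 660 - 9*72
  ... = 72*(-9) + 660*(1)
Scale by -86: particular solution (774, -86); reduce u mod 55: (4, -2).
General solution: u = 4 + 55t, v = -2 - 6t for integer t.
-208 ≤ 4 + 55t ≤ 1125 gives t ∈ [-3, 20], which is 24 values.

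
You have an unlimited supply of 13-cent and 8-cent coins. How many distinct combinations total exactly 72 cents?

Need nonnegative integers with 13j + 8k = 72.
gcd(13, 8) = 1, and 13·(-3) + 8·(5) = 1.
So (j₀, k₀) = (-216, 360); general j = -216 + 8t, k = 360 - 13t.
j ≥ 0 ⇒ t ≥ 27; k ≥ 0 ⇒ t ≤ 27. That's 1 value of t.

1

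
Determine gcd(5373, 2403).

27

gcd(5373, 2403):
  5373 = 2×2403 + 567
  2403 = 4×567 + 135
  567 = 4×135 + 27
  135 = 5×27
so gcd(5373, 2403) = 27.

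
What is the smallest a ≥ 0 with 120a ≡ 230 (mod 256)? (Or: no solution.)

no solution

gcd(256, 120) = 8  (256 = 2*120 + 16, 120 = 7*16 + 8, 16 = 2*8).
8 does not divide 230, so the congruence has no solution.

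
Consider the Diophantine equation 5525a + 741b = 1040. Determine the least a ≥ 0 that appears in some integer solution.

25

gcd(5525, 741):
  5525 = 7·741 + 338
  741 = 2·338 + 65
  338 = 5·65 + 13
  65 = 5·13
so gcd(5525, 741) = 13.
13 divides 1040, so solutions exist.
Back-substitute for Bézout coefficients:
  13 = 338 - 5·65
  ... = 5525·(11) + 741·(-82)
Scale by 1040/13 = 80: (a₀, b₀) = (880, -6560).
General solution: a = 880 + 57t, b = -6560 - 425t for integer t.
a ≥ 0: smallest is 880 mod 57 = 25 (at t = -15), with b = -185.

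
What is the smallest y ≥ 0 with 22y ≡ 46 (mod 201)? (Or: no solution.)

130

gcd(201, 22) = 1.
1 divides 46, so solutions exist.
By Bézout, 22×(64) + 201×(-7) = 1.
So 22×(64) ≡ 1 (mod 201); multiply by 46: y ≡ 2944 (mod 201).
Smallest nonnegative: y = 2944 mod 201 = 130.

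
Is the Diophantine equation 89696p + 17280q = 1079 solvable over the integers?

no

gcd(89696, 17280):
  89696 = 5*17280 + 3296
  17280 = 5*3296 + 800
  3296 = 4*800 + 96
  800 = 8*96 + 32
  96 = 3*32
so gcd(89696, 17280) = 32.
32 does not divide 1079 (remainder 23), so no integer solutions.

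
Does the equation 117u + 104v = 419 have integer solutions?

no

gcd(117, 104) = 13.
13 does not divide 419 (remainder 3), so no integer solutions.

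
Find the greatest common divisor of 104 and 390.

26

gcd(390, 104):
  390 = 3·104 + 78
  104 = 1·78 + 26
  78 = 3·26
so gcd(390, 104) = 26.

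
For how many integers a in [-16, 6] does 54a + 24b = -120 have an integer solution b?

gcd(54, 24) = 6.
By Bézout, 54·(1) + 24·(-2) = 6.
Particular solution: (0, -5).
General solution: a = 0 + 4t, b = -5 - 9t for integer t.
-16 ≤ 0 + 4t ≤ 6 gives t ∈ [-4, 1], which is 6 values.

6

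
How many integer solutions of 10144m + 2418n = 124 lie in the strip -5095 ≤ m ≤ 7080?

10

gcd(10144, 2418) = 2.
By Bézout, 10144*(-292) + 2418*(1225) = 2.
Particular solution: (31, -130).
General solution: m = 31 + 1209t, n = -130 - 5072t for integer t.
-5095 ≤ 31 + 1209t ≤ 7080 gives t ∈ [-4, 5], which is 10 values.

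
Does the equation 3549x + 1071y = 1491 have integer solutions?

gcd(3549, 1071) = 21  (3549 = 3*1071 + 336, 1071 = 3*336 + 63, 336 = 5*63 + 21, 63 = 3*21).
21 divides 1491, so integer solutions exist.

yes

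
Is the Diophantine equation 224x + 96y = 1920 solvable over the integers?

gcd(224, 96) = 32.
32 divides 1920, so integer solutions exist.

yes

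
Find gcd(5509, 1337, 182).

gcd(5509, 1337) = 7  (5509 = 4×1337 + 161, 1337 = 8×161 + 49, 161 = 3×49 + 14, 49 = 3×14 + 7, 14 = 2×7).
gcd(7, 182) = 7.

7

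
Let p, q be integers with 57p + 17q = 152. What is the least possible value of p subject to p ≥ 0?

14

gcd(57, 17):
  57 = 3·17 + 6
  17 = 2·6 + 5
  6 = 1·5 + 1
  5 = 5·1
so gcd(57, 17) = 1.
1 divides 152, so solutions exist.
Back-substitute for Bézout coefficients:
  1 = 6 - 1·5
  ... = 57·(3) + 17·(-10)
Scale by 152/1 = 152: (p₀, q₀) = (456, -1520).
General solution: p = 456 + 17t, q = -1520 - 57t for integer t.
p ≥ 0: smallest is 456 mod 17 = 14 (at t = -26), with q = -38.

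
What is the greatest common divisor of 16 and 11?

1

gcd(16, 11) = 1  (16 = 1·11 + 5, 11 = 2·5 + 1, 5 = 5·1).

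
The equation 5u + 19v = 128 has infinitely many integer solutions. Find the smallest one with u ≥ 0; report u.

18

gcd(19, 5):
  19 = 3·5 + 4
  5 = 1·4 + 1
  4 = 4·1
so gcd(19, 5) = 1.
1 divides 128, so solutions exist.
Back-substitute for Bézout coefficients:
  1 = 5 - 1·4
  ... = 5·(4) + 19·(-1)
Scale by 128/1 = 128: (u₀, v₀) = (512, -128).
General solution: u = 512 + 19t, v = -128 - 5t for integer t.
u ≥ 0: smallest is 512 mod 19 = 18 (at t = -26), with v = 2.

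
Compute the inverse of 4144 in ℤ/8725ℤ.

gcd(8725, 4144):
  8725 = 2·4144 + 437
  4144 = 9·437 + 211
  437 = 2·211 + 15
  211 = 14·15 + 1
  15 = 15·1
so gcd(8725, 4144) = 1.
Back-substitute for Bézout coefficients:
  1 = 211 - 14·15
  ... = 4144·(579) + 8725·(-275)
So 4144·579 ≡ 1 (mod 8725), and 579 mod 8725 = 579.

579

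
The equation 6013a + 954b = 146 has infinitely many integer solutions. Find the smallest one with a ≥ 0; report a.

938

gcd(6013, 954) = 1.
1 divides 146, so solutions exist.
By Bézout, 6013*(307) + 954*(-1935) = 1.
Scale by 146/1 = 146: (a₀, b₀) = (44822, -282510).
General solution: a = 44822 + 954t, b = -282510 - 6013t for integer t.
a ≥ 0: smallest is 44822 mod 954 = 938 (at t = -46), with b = -5912.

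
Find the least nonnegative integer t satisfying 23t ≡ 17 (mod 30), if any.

gcd(30, 23):
  30 = 1*23 + 7
  23 = 3*7 + 2
  7 = 3*2 + 1
  2 = 2*1
so gcd(30, 23) = 1.
1 divides 17, so solutions exist.
Back-substitute for Bézout coefficients:
  1 = 7 - 3*2
  ... = 23*(-13) + 30*(10)
So 23*(-13) ≡ 1 (mod 30); multiply by 17: t ≡ -221 (mod 30).
Smallest nonnegative: t = -221 mod 30 = 19.

19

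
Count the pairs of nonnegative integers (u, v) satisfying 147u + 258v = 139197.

11

gcd(258, 147) = 3.
By Bézout, 147*(-7) + 258*(4) = 3.
One solution: (29, 523).
General: u = 29 + 86t, v = 523 - 49t.
u ≥ 0 ⇒ t ≥ 0; v ≥ 0 ⇒ t ≤ 10. So t ∈ [0, 10]: 11 solutions.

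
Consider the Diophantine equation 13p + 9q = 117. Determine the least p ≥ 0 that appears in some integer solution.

0

gcd(13, 9) = 1.
1 divides 117, so solutions exist.
By Bézout, 13×(-2) + 9×(3) = 1.
Scale by 117/1 = 117: (p₀, q₀) = (-234, 351).
General solution: p = -234 + 9t, q = 351 - 13t for integer t.
p ≥ 0: smallest is -234 mod 9 = 0 (at t = 26), with q = 13.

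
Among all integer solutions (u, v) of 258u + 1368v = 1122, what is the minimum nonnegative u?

gcd(1368, 258):
  1368 = 5×258 + 78
  258 = 3×78 + 24
  78 = 3×24 + 6
  24 = 4×6
so gcd(1368, 258) = 6.
6 divides 1122, so solutions exist.
Back-substitute for Bézout coefficients:
  6 = 78 - 3×24
  ... = 258×(-53) + 1368×(10)
Scale by 1122/6 = 187: (u₀, v₀) = (-9911, 1870).
General solution: u = -9911 + 228t, v = 1870 - 43t for integer t.
u ≥ 0: smallest is -9911 mod 228 = 121 (at t = 44), with v = -22.

121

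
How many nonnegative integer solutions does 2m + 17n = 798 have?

gcd(17, 2):
  17 = 8×2 + 1
  2 = 2×1
so gcd(17, 2) = 1.
Back-substitute for Bézout coefficients:
  1 = 17 - 8×2
  ... = 2×(-8) + 17×(1)
Scale by 798: one solution is (-6384, 798). Reduce m mod 17: (8, 46).
General: m = 8 + 17t, n = 46 - 2t.
m ≥ 0 ⇒ t ≥ 0; n ≥ 0 ⇒ t ≤ 23. So t ∈ [0, 23]: 24 solutions.

24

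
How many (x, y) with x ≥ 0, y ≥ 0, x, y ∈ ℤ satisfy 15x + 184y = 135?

1

gcd(184, 15) = 1  (184 = 12×15 + 4, 15 = 3×4 + 3, 4 = 1×3 + 1, 3 = 3×1).
Back-substituting, 15×(-49) + 184×(4) = 1.
Scale by 135: one solution is (-6615, 540). Reduce x mod 184: (9, 0).
General: x = 9 + 184t, y = 0 - 15t.
x ≥ 0 ⇒ t ≥ 0; y ≥ 0 ⇒ t ≤ 0. So t ∈ [0, 0]: 1 solution.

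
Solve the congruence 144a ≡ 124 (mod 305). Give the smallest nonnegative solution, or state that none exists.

111

gcd(305, 144):
  305 = 2×144 + 17
  144 = 8×17 + 8
  17 = 2×8 + 1
  8 = 8×1
so gcd(305, 144) = 1.
1 divides 124, so solutions exist.
Back-substitute for Bézout coefficients:
  1 = 17 - 2×8
  ... = 144×(-36) + 305×(17)
So 144×(-36) ≡ 1 (mod 305); multiply by 124: a ≡ -4464 (mod 305).
Smallest nonnegative: a = -4464 mod 305 = 111.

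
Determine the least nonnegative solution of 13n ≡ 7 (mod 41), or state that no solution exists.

10

gcd(41, 13) = 1  (41 = 3×13 + 2, 13 = 6×2 + 1, 2 = 2×1).
1 divides 7, so solutions exist.
Back-substituting, 13×(19) + 41×(-6) = 1.
So 13×(19) ≡ 1 (mod 41); multiply by 7: n ≡ 133 (mod 41).
Smallest nonnegative: n = 133 mod 41 = 10.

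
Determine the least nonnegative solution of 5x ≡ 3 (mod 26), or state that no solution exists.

11

gcd(26, 5) = 1  (26 = 5·5 + 1, 5 = 5·1).
1 divides 3, so solutions exist.
Back-substituting, 5·(-5) + 26·(1) = 1.
So 5·(-5) ≡ 1 (mod 26); multiply by 3: x ≡ -15 (mod 26).
Smallest nonnegative: x = -15 mod 26 = 11.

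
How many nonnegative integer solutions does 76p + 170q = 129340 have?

gcd(170, 76) = 2  (170 = 2·76 + 18, 76 = 4·18 + 4, 18 = 4·4 + 2, 4 = 2·2).
Back-substituting, 76·(-38) + 170·(17) = 2.
Scale by 64670: one solution is (-2457460, 1099390). Reduce p mod 85: (60, 734).
General: p = 60 + 85t, q = 734 - 38t.
p ≥ 0 ⇒ t ≥ 0; q ≥ 0 ⇒ t ≤ 19. So t ∈ [0, 19]: 20 solutions.

20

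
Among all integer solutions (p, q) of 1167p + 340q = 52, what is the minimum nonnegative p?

gcd(1167, 340) = 1  (1167 = 3×340 + 147, 340 = 2×147 + 46, 147 = 3×46 + 9, 46 = 5×9 + 1, 9 = 9×1).
1 divides 52, so solutions exist.
Back-substituting, 1167×(-37) + 340×(127) = 1.
Scale by 52/1 = 52: (p₀, q₀) = (-1924, 6604).
General solution: p = -1924 + 340t, q = 6604 - 1167t for integer t.
p ≥ 0: smallest is -1924 mod 340 = 116 (at t = 6), with q = -398.

116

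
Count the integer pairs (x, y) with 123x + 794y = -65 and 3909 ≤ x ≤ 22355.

23

gcd(794, 123) = 1.
By Bézout, 123*(-71) + 794*(11) = 1.
Particular solution: (645, -100).
General solution: x = 645 + 794t, y = -100 - 123t for integer t.
3909 ≤ 645 + 794t ≤ 22355 gives t ∈ [5, 27], which is 23 values.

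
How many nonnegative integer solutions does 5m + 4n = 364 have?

19

gcd(5, 4) = 1.
By Bézout, 5·(1) + 4·(-1) = 1.
One solution: (0, 91).
General: m = 0 + 4t, n = 91 - 5t.
m ≥ 0 ⇒ t ≥ 0; n ≥ 0 ⇒ t ≤ 18. So t ∈ [0, 18]: 19 solutions.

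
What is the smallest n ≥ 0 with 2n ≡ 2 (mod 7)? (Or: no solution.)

1

gcd(7, 2) = 1.
1 divides 2, so solutions exist.
By Bézout, 2×(-3) + 7×(1) = 1.
So 2×(-3) ≡ 1 (mod 7); multiply by 2: n ≡ -6 (mod 7).
Smallest nonnegative: n = -6 mod 7 = 1.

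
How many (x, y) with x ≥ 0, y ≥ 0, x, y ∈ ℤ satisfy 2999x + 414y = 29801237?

gcd(2999, 414):
  2999 = 7·414 + 101
  414 = 4·101 + 10
  101 = 10·10 + 1
  10 = 10·1
so gcd(2999, 414) = 1.
Back-substitute for Bézout coefficients:
  1 = 101 - 10·10
  ... = 2999·(41) + 414·(-297)
Scale by 29801237: one solution is (1221850717, -8850967389). Reduce x mod 414: (97, 71281).
General: x = 97 + 414t, y = 71281 - 2999t.
x ≥ 0 ⇒ t ≥ 0; y ≥ 0 ⇒ t ≤ 23. So t ∈ [0, 23]: 24 solutions.

24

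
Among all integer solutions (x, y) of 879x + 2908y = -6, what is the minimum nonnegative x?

gcd(2908, 879) = 1.
1 divides -6, so solutions exist.
By Bézout, 879*(-837) + 2908*(253) = 1.
Scale by -6/1 = -6: (x₀, y₀) = (5022, -1518).
General solution: x = 5022 + 2908t, y = -1518 - 879t for integer t.
x ≥ 0: smallest is 5022 mod 2908 = 2114 (at t = -1), with y = -639.

2114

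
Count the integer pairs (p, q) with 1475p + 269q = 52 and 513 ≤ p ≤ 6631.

gcd(1475, 269) = 1  (1475 = 5×269 + 130, 269 = 2×130 + 9, 130 = 14×9 + 4, 9 = 2×4 + 1, 4 = 4×1).
Back-substituting, 1475×(-60) + 269×(329) = 1.
Scale by 52: particular solution (-3120, 17108); reduce p mod 269: (108, -592).
General solution: p = 108 + 269t, q = -592 - 1475t for integer t.
513 ≤ 108 + 269t ≤ 6631 gives t ∈ [2, 24], which is 23 values.

23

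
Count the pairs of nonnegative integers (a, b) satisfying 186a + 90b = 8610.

gcd(186, 90):
  186 = 2×90 + 6
  90 = 15×6
so gcd(186, 90) = 6.
Back-substitute for Bézout coefficients:
  6 = 186 - 2×90
  ... = 186×(1) + 90×(-2)
Scale by 1435: one solution is (1435, -2870). Reduce a mod 15: (10, 75).
General: a = 10 + 15t, b = 75 - 31t.
a ≥ 0 ⇒ t ≥ 0; b ≥ 0 ⇒ t ≤ 2. So t ∈ [0, 2]: 3 solutions.

3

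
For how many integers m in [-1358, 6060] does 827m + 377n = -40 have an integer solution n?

gcd(827, 377) = 1.
By Bézout, 827×(31) + 377×(-68) = 1.
Particular solution: (268, -588).
General solution: m = 268 + 377t, n = -588 - 827t for integer t.
-1358 ≤ 268 + 377t ≤ 6060 gives t ∈ [-4, 15], which is 20 values.

20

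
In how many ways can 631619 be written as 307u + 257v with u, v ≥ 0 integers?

8

gcd(307, 257):
  307 = 1·257 + 50
  257 = 5·50 + 7
  50 = 7·7 + 1
  7 = 7·1
so gcd(307, 257) = 1.
Back-substitute for Bézout coefficients:
  1 = 50 - 7·7
  ... = 307·(36) + 257·(-43)
Scale by 631619: one solution is (22738284, -27159617). Reduce u mod 257: (209, 2208).
General: u = 209 + 257t, v = 2208 - 307t.
u ≥ 0 ⇒ t ≥ 0; v ≥ 0 ⇒ t ≤ 7. So t ∈ [0, 7]: 8 solutions.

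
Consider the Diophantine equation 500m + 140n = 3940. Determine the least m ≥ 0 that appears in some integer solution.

gcd(500, 140):
  500 = 3×140 + 80
  140 = 1×80 + 60
  80 = 1×60 + 20
  60 = 3×20
so gcd(500, 140) = 20.
20 divides 3940, so solutions exist.
Back-substitute for Bézout coefficients:
  20 = 80 - 1×60
  ... = 500×(2) + 140×(-7)
Scale by 3940/20 = 197: (m₀, n₀) = (394, -1379).
General solution: m = 394 + 7t, n = -1379 - 25t for integer t.
m ≥ 0: smallest is 394 mod 7 = 2 (at t = -56), with n = 21.

2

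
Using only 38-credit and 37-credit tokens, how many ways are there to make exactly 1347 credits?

1

Need nonnegative integers with 38j + 37k = 1347.
gcd(38, 37) = 1, and 38·(1) + 37·(-1) = 1.
So (j₀, k₀) = (1347, -1347); general j = 1347 + 37t, k = -1347 - 38t.
j ≥ 0 ⇒ t ≥ -36; k ≥ 0 ⇒ t ≤ -36. That's 1 value of t.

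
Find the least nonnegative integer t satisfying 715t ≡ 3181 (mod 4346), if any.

2065

gcd(4346, 715):
  4346 = 6×715 + 56
  715 = 12×56 + 43
  56 = 1×43 + 13
  43 = 3×13 + 4
  13 = 3×4 + 1
  4 = 4×1
so gcd(4346, 715) = 1.
1 divides 3181, so solutions exist.
Back-substitute for Bézout coefficients:
  1 = 13 - 3×4
  ... = 715×(-1009) + 4346×(166)
So 715×(-1009) ≡ 1 (mod 4346); multiply by 3181: t ≡ -3209629 (mod 4346).
Smallest nonnegative: t = -3209629 mod 4346 = 2065.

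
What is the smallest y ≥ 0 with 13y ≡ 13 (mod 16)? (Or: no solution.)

1

gcd(16, 13):
  16 = 1·13 + 3
  13 = 4·3 + 1
  3 = 3·1
so gcd(16, 13) = 1.
1 divides 13, so solutions exist.
Back-substitute for Bézout coefficients:
  1 = 13 - 4·3
  ... = 13·(5) + 16·(-4)
So 13·(5) ≡ 1 (mod 16); multiply by 13: y ≡ 65 (mod 16).
Smallest nonnegative: y = 65 mod 16 = 1.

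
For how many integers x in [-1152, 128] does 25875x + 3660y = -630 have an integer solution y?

6

gcd(25875, 3660):
  25875 = 7·3660 + 255
  3660 = 14·255 + 90
  255 = 2·90 + 75
  90 = 1·75 + 15
  75 = 5·15
so gcd(25875, 3660) = 15.
Back-substitute for Bézout coefficients:
  15 = 90 - 1·75
  ... = 25875·(-43) + 3660·(304)
Scale by -42: particular solution (1806, -12768); reduce x mod 244: (98, -693).
General solution: x = 98 + 244t, y = -693 - 1725t for integer t.
-1152 ≤ 98 + 244t ≤ 128 gives t ∈ [-5, 0], which is 6 values.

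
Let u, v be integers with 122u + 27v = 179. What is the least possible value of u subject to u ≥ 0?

7

gcd(122, 27):
  122 = 4×27 + 14
  27 = 1×14 + 13
  14 = 1×13 + 1
  13 = 13×1
so gcd(122, 27) = 1.
1 divides 179, so solutions exist.
Back-substitute for Bézout coefficients:
  1 = 14 - 1×13
  ... = 122×(2) + 27×(-9)
Scale by 179/1 = 179: (u₀, v₀) = (358, -1611).
General solution: u = 358 + 27t, v = -1611 - 122t for integer t.
u ≥ 0: smallest is 358 mod 27 = 7 (at t = -13), with v = -25.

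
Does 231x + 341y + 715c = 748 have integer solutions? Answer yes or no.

yes

gcd(341, 231):
  341 = 1*231 + 110
  231 = 2*110 + 11
  110 = 10*11
so gcd(341, 231) = 11.
gcd(11, 715) = 11.
11 divides 748, so integer solutions exist.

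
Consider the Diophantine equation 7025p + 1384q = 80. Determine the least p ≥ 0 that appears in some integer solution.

528

gcd(7025, 1384):
  7025 = 5*1384 + 105
  1384 = 13*105 + 19
  105 = 5*19 + 10
  19 = 1*10 + 9
  10 = 1*9 + 1
  9 = 9*1
so gcd(7025, 1384) = 1.
1 divides 80, so solutions exist.
Back-substitute for Bézout coefficients:
  1 = 10 - 1*9
  ... = 7025*(145) + 1384*(-736)
Scale by 80/1 = 80: (p₀, q₀) = (11600, -58880).
General solution: p = 11600 + 1384t, q = -58880 - 7025t for integer t.
p ≥ 0: smallest is 11600 mod 1384 = 528 (at t = -8), with q = -2680.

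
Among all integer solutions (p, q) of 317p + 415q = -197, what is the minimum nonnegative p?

74

gcd(415, 317) = 1.
1 divides -197, so solutions exist.
By Bézout, 317·(-72) + 415·(55) = 1.
Scale by -197/1 = -197: (p₀, q₀) = (14184, -10835).
General solution: p = 14184 + 415t, q = -10835 - 317t for integer t.
p ≥ 0: smallest is 14184 mod 415 = 74 (at t = -34), with q = -57.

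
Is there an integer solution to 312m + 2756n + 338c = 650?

yes

gcd(2756, 312) = 52.
gcd(52, 338) = 26.
26 divides 650, so integer solutions exist.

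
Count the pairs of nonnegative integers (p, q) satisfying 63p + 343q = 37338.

gcd(343, 63):
  343 = 5*63 + 28
  63 = 2*28 + 7
  28 = 4*7
so gcd(343, 63) = 7.
Back-substitute for Bézout coefficients:
  7 = 63 - 2*28
  ... = 63*(11) + 343*(-2)
Scale by 5334: one solution is (58674, -10668). Reduce p mod 49: (21, 105).
General: p = 21 + 49t, q = 105 - 9t.
p ≥ 0 ⇒ t ≥ 0; q ≥ 0 ⇒ t ≤ 11. So t ∈ [0, 11]: 12 solutions.

12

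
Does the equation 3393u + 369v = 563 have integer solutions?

no

gcd(3393, 369) = 9  (3393 = 9*369 + 72, 369 = 5*72 + 9, 72 = 8*9).
9 does not divide 563 (remainder 5), so no integer solutions.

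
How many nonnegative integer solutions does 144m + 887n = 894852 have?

gcd(887, 144) = 1.
By Bézout, 144×(154) + 887×(-25) = 1.
One solution: (227, 972).
General: m = 227 + 887t, n = 972 - 144t.
m ≥ 0 ⇒ t ≥ 0; n ≥ 0 ⇒ t ≤ 6. So t ∈ [0, 6]: 7 solutions.

7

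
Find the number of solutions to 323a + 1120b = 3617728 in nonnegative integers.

gcd(1120, 323):
  1120 = 3×323 + 151
  323 = 2×151 + 21
  151 = 7×21 + 4
  21 = 5×4 + 1
  4 = 4×1
so gcd(1120, 323) = 1.
Back-substitute for Bézout coefficients:
  1 = 21 - 5×4
  ... = 323×(267) + 1120×(-77)
Scale by 3617728: one solution is (965933376, -278565056). Reduce a mod 1120: (576, 3064).
General: a = 576 + 1120t, b = 3064 - 323t.
a ≥ 0 ⇒ t ≥ 0; b ≥ 0 ⇒ t ≤ 9. So t ∈ [0, 9]: 10 solutions.

10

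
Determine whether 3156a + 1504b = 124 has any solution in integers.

gcd(3156, 1504):
  3156 = 2*1504 + 148
  1504 = 10*148 + 24
  148 = 6*24 + 4
  24 = 6*4
so gcd(3156, 1504) = 4.
4 divides 124, so integer solutions exist.

yes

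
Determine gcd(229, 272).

gcd(272, 229):
  272 = 1*229 + 43
  229 = 5*43 + 14
  43 = 3*14 + 1
  14 = 14*1
so gcd(272, 229) = 1.

1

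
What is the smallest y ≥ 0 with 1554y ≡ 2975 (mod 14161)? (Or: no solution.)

1870

gcd(14161, 1554) = 7.
7 divides 2975, so solutions exist.
By Bézout, 1554·(647) + 14161·(-71) = 7.
So 1554·(647) ≡ 7 (mod 14161); multiply by 425: y ≡ 274975 (mod 2023).
Smallest nonnegative: y = 274975 mod 2023 = 1870.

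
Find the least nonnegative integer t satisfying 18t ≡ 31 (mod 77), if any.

6

gcd(77, 18) = 1  (77 = 4*18 + 5, 18 = 3*5 + 3, 5 = 1*3 + 2, 3 = 1*2 + 1, 2 = 2*1).
1 divides 31, so solutions exist.
Back-substituting, 18*(30) + 77*(-7) = 1.
So 18*(30) ≡ 1 (mod 77); multiply by 31: t ≡ 930 (mod 77).
Smallest nonnegative: t = 930 mod 77 = 6.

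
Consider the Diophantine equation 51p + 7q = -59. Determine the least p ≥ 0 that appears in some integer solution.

2

gcd(51, 7) = 1  (51 = 7×7 + 2, 7 = 3×2 + 1, 2 = 2×1).
1 divides -59, so solutions exist.
Back-substituting, 51×(-3) + 7×(22) = 1.
Scale by -59/1 = -59: (p₀, q₀) = (177, -1298).
General solution: p = 177 + 7t, q = -1298 - 51t for integer t.
p ≥ 0: smallest is 177 mod 7 = 2 (at t = -25), with q = -23.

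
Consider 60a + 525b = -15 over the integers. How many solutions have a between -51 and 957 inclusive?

29

gcd(525, 60):
  525 = 8*60 + 45
  60 = 1*45 + 15
  45 = 3*15
so gcd(525, 60) = 15.
Back-substitute for Bézout coefficients:
  15 = 60 - 1*45
  ... = 60*(9) + 525*(-1)
Scale by -1: particular solution (-9, 1); reduce a mod 35: (26, -3).
General solution: a = 26 + 35t, b = -3 - 4t for integer t.
-51 ≤ 26 + 35t ≤ 957 gives t ∈ [-2, 26], which is 29 values.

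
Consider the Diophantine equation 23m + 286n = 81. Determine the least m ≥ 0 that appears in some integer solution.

gcd(286, 23) = 1.
1 divides 81, so solutions exist.
By Bézout, 23*(-87) + 286*(7) = 1.
Scale by 81/1 = 81: (m₀, n₀) = (-7047, 567).
General solution: m = -7047 + 286t, n = 567 - 23t for integer t.
m ≥ 0: smallest is -7047 mod 286 = 103 (at t = 25), with n = -8.

103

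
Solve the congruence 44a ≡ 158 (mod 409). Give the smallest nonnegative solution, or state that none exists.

gcd(409, 44) = 1  (409 = 9·44 + 13, 44 = 3·13 + 5, 13 = 2·5 + 3, 5 = 1·3 + 2, 3 = 1·2 + 1, 2 = 2·1).
1 divides 158, so solutions exist.
Back-substituting, 44·(-158) + 409·(17) = 1.
So 44·(-158) ≡ 1 (mod 409); multiply by 158: a ≡ -24964 (mod 409).
Smallest nonnegative: a = -24964 mod 409 = 394.

394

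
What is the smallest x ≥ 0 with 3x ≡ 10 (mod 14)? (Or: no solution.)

gcd(14, 3) = 1.
1 divides 10, so solutions exist.
By Bézout, 3·(5) + 14·(-1) = 1.
So 3·(5) ≡ 1 (mod 14); multiply by 10: x ≡ 50 (mod 14).
Smallest nonnegative: x = 50 mod 14 = 8.

8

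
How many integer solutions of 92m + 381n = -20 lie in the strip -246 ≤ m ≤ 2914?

gcd(381, 92) = 1.
By Bézout, 92·(29) + 381·(-7) = 1.
Particular solution: (182, -44).
General solution: m = 182 + 381t, n = -44 - 92t for integer t.
-246 ≤ 182 + 381t ≤ 2914 gives t ∈ [-1, 7], which is 9 values.

9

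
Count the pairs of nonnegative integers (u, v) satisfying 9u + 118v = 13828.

gcd(118, 9) = 1  (118 = 13·9 + 1, 9 = 9·1).
Back-substituting, 9·(-13) + 118·(1) = 1.
Scale by 13828: one solution is (-179764, 13828). Reduce u mod 118: (68, 112).
General: u = 68 + 118t, v = 112 - 9t.
u ≥ 0 ⇒ t ≥ 0; v ≥ 0 ⇒ t ≤ 12. So t ∈ [0, 12]: 13 solutions.

13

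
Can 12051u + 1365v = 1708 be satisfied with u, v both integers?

no

gcd(12051, 1365) = 39  (12051 = 8*1365 + 1131, 1365 = 1*1131 + 234, 1131 = 4*234 + 195, 234 = 1*195 + 39, 195 = 5*39).
39 does not divide 1708 (remainder 31), so no integer solutions.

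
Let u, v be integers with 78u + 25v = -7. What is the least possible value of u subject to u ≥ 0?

6

gcd(78, 25) = 1.
1 divides -7, so solutions exist.
By Bézout, 78·(-8) + 25·(25) = 1.
Scale by -7/1 = -7: (u₀, v₀) = (56, -175).
General solution: u = 56 + 25t, v = -175 - 78t for integer t.
u ≥ 0: smallest is 56 mod 25 = 6 (at t = -2), with v = -19.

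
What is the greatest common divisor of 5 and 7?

1

gcd(7, 5):
  7 = 1×5 + 2
  5 = 2×2 + 1
  2 = 2×1
so gcd(7, 5) = 1.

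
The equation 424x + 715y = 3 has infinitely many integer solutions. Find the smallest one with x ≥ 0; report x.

457

gcd(715, 424):
  715 = 1×424 + 291
  424 = 1×291 + 133
  291 = 2×133 + 25
  133 = 5×25 + 8
  25 = 3×8 + 1
  8 = 8×1
so gcd(715, 424) = 1.
1 divides 3, so solutions exist.
Back-substitute for Bézout coefficients:
  1 = 25 - 3×8
  ... = 424×(-86) + 715×(51)
Scale by 3/1 = 3: (x₀, y₀) = (-258, 153).
General solution: x = -258 + 715t, y = 153 - 424t for integer t.
x ≥ 0: smallest is -258 mod 715 = 457 (at t = 1), with y = -271.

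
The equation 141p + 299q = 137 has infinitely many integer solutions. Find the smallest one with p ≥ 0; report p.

107

gcd(299, 141) = 1.
1 divides 137, so solutions exist.
By Bézout, 141*(123) + 299*(-58) = 1.
Scale by 137/1 = 137: (p₀, q₀) = (16851, -7946).
General solution: p = 16851 + 299t, q = -7946 - 141t for integer t.
p ≥ 0: smallest is 16851 mod 299 = 107 (at t = -56), with q = -50.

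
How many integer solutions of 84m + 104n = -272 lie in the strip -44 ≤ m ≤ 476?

20

gcd(104, 84) = 4  (104 = 1*84 + 20, 84 = 4*20 + 4, 20 = 5*4).
Back-substituting, 84*(5) + 104*(-4) = 4.
Scale by -68: particular solution (-340, 272); reduce m mod 26: (24, -22).
General solution: m = 24 + 26t, n = -22 - 21t for integer t.
-44 ≤ 24 + 26t ≤ 476 gives t ∈ [-2, 17], which is 20 values.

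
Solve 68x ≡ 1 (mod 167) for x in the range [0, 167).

gcd(167, 68) = 1.
By Bézout, 68*(-27) + 167*(11) = 1.
So 68*-27 ≡ 1 (mod 167), and -27 mod 167 = 140.

140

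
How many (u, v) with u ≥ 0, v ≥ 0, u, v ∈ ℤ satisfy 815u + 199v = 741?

0

gcd(815, 199):
  815 = 4×199 + 19
  199 = 10×19 + 9
  19 = 2×9 + 1
  9 = 9×1
so gcd(815, 199) = 1.
Back-substitute for Bézout coefficients:
  1 = 19 - 2×9
  ... = 815×(21) + 199×(-86)
Scale by 741: one solution is (15561, -63726). Reduce u mod 199: (39, -156).
General: u = 39 + 199t, v = -156 - 815t.
u ≥ 0 ⇒ t ≥ 0; v ≥ 0 ⇒ t ≤ -1. So t ∈ [0, -1]: 0 solutions.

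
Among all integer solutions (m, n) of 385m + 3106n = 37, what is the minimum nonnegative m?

347

gcd(3106, 385):
  3106 = 8·385 + 26
  385 = 14·26 + 21
  26 = 1·21 + 5
  21 = 4·5 + 1
  5 = 5·1
so gcd(3106, 385) = 1.
1 divides 37, so solutions exist.
Back-substitute for Bézout coefficients:
  1 = 21 - 4·5
  ... = 385·(597) + 3106·(-74)
Scale by 37/1 = 37: (m₀, n₀) = (22089, -2738).
General solution: m = 22089 + 3106t, n = -2738 - 385t for integer t.
m ≥ 0: smallest is 22089 mod 3106 = 347 (at t = -7), with n = -43.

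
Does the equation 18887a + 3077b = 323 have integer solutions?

yes

gcd(18887, 3077) = 17  (18887 = 6×3077 + 425, 3077 = 7×425 + 102, 425 = 4×102 + 17, 102 = 6×17).
17 divides 323, so integer solutions exist.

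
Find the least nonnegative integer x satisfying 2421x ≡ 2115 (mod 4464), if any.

23

gcd(4464, 2421):
  4464 = 1×2421 + 2043
  2421 = 1×2043 + 378
  2043 = 5×378 + 153
  378 = 2×153 + 72
  153 = 2×72 + 9
  72 = 8×9
so gcd(4464, 2421) = 9.
9 divides 2115, so solutions exist.
Back-substitute for Bézout coefficients:
  9 = 153 - 2×72
  ... = 2421×(-59) + 4464×(32)
So 2421×(-59) ≡ 9 (mod 4464); multiply by 235: x ≡ -13865 (mod 496).
Smallest nonnegative: x = -13865 mod 496 = 23.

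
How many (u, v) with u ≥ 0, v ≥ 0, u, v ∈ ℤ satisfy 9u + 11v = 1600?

gcd(11, 9) = 1.
By Bézout, 9×(5) + 11×(-4) = 1.
One solution: (3, 143).
General: u = 3 + 11t, v = 143 - 9t.
u ≥ 0 ⇒ t ≥ 0; v ≥ 0 ⇒ t ≤ 15. So t ∈ [0, 15]: 16 solutions.

16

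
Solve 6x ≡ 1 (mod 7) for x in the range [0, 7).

gcd(7, 6) = 1  (7 = 1*6 + 1, 6 = 6*1).
Back-substituting, 6*(-1) + 7*(1) = 1.
So 6*-1 ≡ 1 (mod 7), and -1 mod 7 = 6.

6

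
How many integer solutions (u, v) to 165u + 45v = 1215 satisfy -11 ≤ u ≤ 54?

22

gcd(165, 45) = 15.
By Bézout, 165*(-1) + 45*(4) = 15.
Particular solution: (0, 27).
General solution: u = 0 + 3t, v = 27 - 11t for integer t.
-11 ≤ 0 + 3t ≤ 54 gives t ∈ [-3, 18], which is 22 values.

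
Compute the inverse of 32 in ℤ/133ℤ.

79

gcd(133, 32):
  133 = 4*32 + 5
  32 = 6*5 + 2
  5 = 2*2 + 1
  2 = 2*1
so gcd(133, 32) = 1.
Back-substitute for Bézout coefficients:
  1 = 5 - 2*2
  ... = 32*(-54) + 133*(13)
So 32*-54 ≡ 1 (mod 133), and -54 mod 133 = 79.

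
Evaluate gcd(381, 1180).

1

gcd(1180, 381):
  1180 = 3*381 + 37
  381 = 10*37 + 11
  37 = 3*11 + 4
  11 = 2*4 + 3
  4 = 1*3 + 1
  3 = 3*1
so gcd(1180, 381) = 1.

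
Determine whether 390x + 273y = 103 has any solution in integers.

gcd(390, 273):
  390 = 1·273 + 117
  273 = 2·117 + 39
  117 = 3·39
so gcd(390, 273) = 39.
39 does not divide 103 (remainder 25), so no integer solutions.

no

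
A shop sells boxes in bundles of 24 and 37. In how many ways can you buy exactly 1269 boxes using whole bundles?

Need nonnegative integers with 24j + 37k = 1269.
gcd(24, 37) = 1, and 24·(17) + 37·(-11) = 1.
So (j₀, k₀) = (21573, -13959); general j = 21573 + 37t, k = -13959 - 24t.
j ≥ 0 ⇒ t ≥ -583; k ≥ 0 ⇒ t ≤ -582. That's 2 values of t.

2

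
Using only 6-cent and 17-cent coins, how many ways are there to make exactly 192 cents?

Need nonnegative integers with 6j + 17k = 192.
gcd(6, 17) = 1, and 6·(3) + 17·(-1) = 1.
So (j₀, k₀) = (576, -192); general j = 576 + 17t, k = -192 - 6t.
j ≥ 0 ⇒ t ≥ -33; k ≥ 0 ⇒ t ≤ -32. That's 2 values of t.

2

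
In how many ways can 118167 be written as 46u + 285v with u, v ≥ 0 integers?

9

gcd(285, 46):
  285 = 6·46 + 9
  46 = 5·9 + 1
  9 = 9·1
so gcd(285, 46) = 1.
Back-substitute for Bézout coefficients:
  1 = 46 - 5·9
  ... = 46·(31) + 285·(-5)
Scale by 118167: one solution is (3663177, -590835). Reduce u mod 285: (72, 403).
General: u = 72 + 285t, v = 403 - 46t.
u ≥ 0 ⇒ t ≥ 0; v ≥ 0 ⇒ t ≤ 8. So t ∈ [0, 8]: 9 solutions.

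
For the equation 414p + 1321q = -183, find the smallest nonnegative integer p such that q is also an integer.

124

gcd(1321, 414):
  1321 = 3×414 + 79
  414 = 5×79 + 19
  79 = 4×19 + 3
  19 = 6×3 + 1
  3 = 3×1
so gcd(1321, 414) = 1.
1 divides -183, so solutions exist.
Back-substitute for Bézout coefficients:
  1 = 19 - 6×3
  ... = 414×(418) + 1321×(-131)
Scale by -183/1 = -183: (p₀, q₀) = (-76494, 23973).
General solution: p = -76494 + 1321t, q = 23973 - 414t for integer t.
p ≥ 0: smallest is -76494 mod 1321 = 124 (at t = 58), with q = -39.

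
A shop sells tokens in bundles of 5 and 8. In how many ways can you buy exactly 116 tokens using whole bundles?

3

Need nonnegative integers with 5j + 8k = 116.
gcd(5, 8) = 1, and 5·(-3) + 8·(2) = 1.
So (j₀, k₀) = (-348, 232); general j = -348 + 8t, k = 232 - 5t.
j ≥ 0 ⇒ t ≥ 44; k ≥ 0 ⇒ t ≤ 46. That's 3 values of t.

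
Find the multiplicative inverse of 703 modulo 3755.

1987

gcd(3755, 703):
  3755 = 5×703 + 240
  703 = 2×240 + 223
  240 = 1×223 + 17
  223 = 13×17 + 2
  17 = 8×2 + 1
  2 = 2×1
so gcd(3755, 703) = 1.
Back-substitute for Bézout coefficients:
  1 = 17 - 8×2
  ... = 703×(-1768) + 3755×(331)
So 703×-1768 ≡ 1 (mod 3755), and -1768 mod 3755 = 1987.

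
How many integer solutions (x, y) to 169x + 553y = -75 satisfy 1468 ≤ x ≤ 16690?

gcd(553, 169) = 1.
By Bézout, 169·(36) + 553·(-11) = 1.
Particular solution: (65, -20).
General solution: x = 65 + 553t, y = -20 - 169t for integer t.
1468 ≤ 65 + 553t ≤ 16690 gives t ∈ [3, 30], which is 28 values.

28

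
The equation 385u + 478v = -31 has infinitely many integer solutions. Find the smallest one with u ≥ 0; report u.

319

gcd(478, 385):
  478 = 1*385 + 93
  385 = 4*93 + 13
  93 = 7*13 + 2
  13 = 6*2 + 1
  2 = 2*1
so gcd(478, 385) = 1.
1 divides -31, so solutions exist.
Back-substitute for Bézout coefficients:
  1 = 13 - 6*2
  ... = 385*(221) + 478*(-178)
Scale by -31/1 = -31: (u₀, v₀) = (-6851, 5518).
General solution: u = -6851 + 478t, v = 5518 - 385t for integer t.
u ≥ 0: smallest is -6851 mod 478 = 319 (at t = 15), with v = -257.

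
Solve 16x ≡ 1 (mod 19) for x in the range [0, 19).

gcd(19, 16) = 1.
By Bézout, 16·(6) + 19·(-5) = 1.
So 16·6 ≡ 1 (mod 19), and 6 mod 19 = 6.

6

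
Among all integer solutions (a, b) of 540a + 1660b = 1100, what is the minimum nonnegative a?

42

gcd(1660, 540) = 20.
20 divides 1100, so solutions exist.
By Bézout, 540*(40) + 1660*(-13) = 20.
Scale by 1100/20 = 55: (a₀, b₀) = (2200, -715).
General solution: a = 2200 + 83t, b = -715 - 27t for integer t.
a ≥ 0: smallest is 2200 mod 83 = 42 (at t = -26), with b = -13.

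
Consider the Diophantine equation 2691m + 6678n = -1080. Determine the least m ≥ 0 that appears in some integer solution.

gcd(6678, 2691):
  6678 = 2*2691 + 1296
  2691 = 2*1296 + 99
  1296 = 13*99 + 9
  99 = 11*9
so gcd(6678, 2691) = 9.
9 divides -1080, so solutions exist.
Back-substitute for Bézout coefficients:
  9 = 1296 - 13*99
  ... = 2691*(-67) + 6678*(27)
Scale by -1080/9 = -120: (m₀, n₀) = (8040, -3240).
General solution: m = 8040 + 742t, n = -3240 - 299t for integer t.
m ≥ 0: smallest is 8040 mod 742 = 620 (at t = -10), with n = -250.

620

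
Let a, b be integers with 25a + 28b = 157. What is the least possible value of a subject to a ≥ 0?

gcd(28, 25) = 1.
1 divides 157, so solutions exist.
By Bézout, 25×(9) + 28×(-8) = 1.
Scale by 157/1 = 157: (a₀, b₀) = (1413, -1256).
General solution: a = 1413 + 28t, b = -1256 - 25t for integer t.
a ≥ 0: smallest is 1413 mod 28 = 13 (at t = -50), with b = -6.

13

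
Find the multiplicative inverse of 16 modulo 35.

11

gcd(35, 16):
  35 = 2·16 + 3
  16 = 5·3 + 1
  3 = 3·1
so gcd(35, 16) = 1.
Back-substitute for Bézout coefficients:
  1 = 16 - 5·3
  ... = 16·(11) + 35·(-5)
So 16·11 ≡ 1 (mod 35), and 11 mod 35 = 11.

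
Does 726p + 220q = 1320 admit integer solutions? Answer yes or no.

gcd(726, 220) = 22  (726 = 3*220 + 66, 220 = 3*66 + 22, 66 = 3*22).
22 divides 1320, so integer solutions exist.

yes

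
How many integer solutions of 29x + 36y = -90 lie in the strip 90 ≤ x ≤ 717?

gcd(36, 29) = 1.
By Bézout, 29·(5) + 36·(-4) = 1.
Particular solution: (18, -17).
General solution: x = 18 + 36t, y = -17 - 29t for integer t.
90 ≤ 18 + 36t ≤ 717 gives t ∈ [2, 19], which is 18 values.

18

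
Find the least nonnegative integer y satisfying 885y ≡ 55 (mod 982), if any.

gcd(982, 885) = 1  (982 = 1*885 + 97, 885 = 9*97 + 12, 97 = 8*12 + 1, 12 = 12*1).
1 divides 55, so solutions exist.
Back-substituting, 885*(-81) + 982*(73) = 1.
So 885*(-81) ≡ 1 (mod 982); multiply by 55: y ≡ -4455 (mod 982).
Smallest nonnegative: y = -4455 mod 982 = 455.

455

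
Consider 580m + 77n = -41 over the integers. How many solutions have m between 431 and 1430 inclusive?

13

gcd(580, 77) = 1.
By Bézout, 580*(-15) + 77*(113) = 1.
Particular solution: (76, -573).
General solution: m = 76 + 77t, n = -573 - 580t for integer t.
431 ≤ 76 + 77t ≤ 1430 gives t ∈ [5, 17], which is 13 values.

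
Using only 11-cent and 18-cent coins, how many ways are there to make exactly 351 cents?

Need nonnegative integers with 11j + 18k = 351.
gcd(11, 18) = 1, and 11·(5) + 18·(-3) = 1.
So (j₀, k₀) = (1755, -1053); general j = 1755 + 18t, k = -1053 - 11t.
j ≥ 0 ⇒ t ≥ -97; k ≥ 0 ⇒ t ≤ -96. That's 2 values of t.

2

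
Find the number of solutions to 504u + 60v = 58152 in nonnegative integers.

gcd(504, 60) = 12  (504 = 8·60 + 24, 60 = 2·24 + 12, 24 = 2·12).
Back-substituting, 504·(-2) + 60·(17) = 12.
Scale by 4846: one solution is (-9692, 82382). Reduce u mod 5: (3, 944).
General: u = 3 + 5t, v = 944 - 42t.
u ≥ 0 ⇒ t ≥ 0; v ≥ 0 ⇒ t ≤ 22. So t ∈ [0, 22]: 23 solutions.

23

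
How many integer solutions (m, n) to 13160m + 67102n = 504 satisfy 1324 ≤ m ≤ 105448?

gcd(67102, 13160) = 14  (67102 = 5*13160 + 1302, 13160 = 10*1302 + 140, 1302 = 9*140 + 42, 140 = 3*42 + 14, 42 = 3*14).
Back-substituting, 13160*(1443) + 67102*(-283) = 14.
Scale by 36: particular solution (51948, -10188); reduce m mod 4793: (4018, -788).
General solution: m = 4018 + 4793t, n = -788 - 940t for integer t.
1324 ≤ 4018 + 4793t ≤ 105448 gives t ∈ [0, 21], which is 22 values.

22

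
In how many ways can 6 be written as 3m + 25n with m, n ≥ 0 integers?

1

gcd(25, 3):
  25 = 8×3 + 1
  3 = 3×1
so gcd(25, 3) = 1.
Back-substitute for Bézout coefficients:
  1 = 25 - 8×3
  ... = 3×(-8) + 25×(1)
Scale by 6: one solution is (-48, 6). Reduce m mod 25: (2, 0).
General: m = 2 + 25t, n = 0 - 3t.
m ≥ 0 ⇒ t ≥ 0; n ≥ 0 ⇒ t ≤ 0. So t ∈ [0, 0]: 1 solution.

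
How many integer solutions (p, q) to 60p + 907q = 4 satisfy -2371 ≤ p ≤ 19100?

23

gcd(907, 60) = 1  (907 = 15·60 + 7, 60 = 8·7 + 4, 7 = 1·4 + 3, 4 = 1·3 + 1, 3 = 3·1).
Back-substituting, 60·(257) + 907·(-17) = 1.
Scale by 4: particular solution (1028, -68); reduce p mod 907: (121, -8).
General solution: p = 121 + 907t, q = -8 - 60t for integer t.
-2371 ≤ 121 + 907t ≤ 19100 gives t ∈ [-2, 20], which is 23 values.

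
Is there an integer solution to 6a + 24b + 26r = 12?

gcd(24, 6) = 6  (24 = 4·6).
gcd(6, 26) = 2.
2 divides 12, so integer solutions exist.

yes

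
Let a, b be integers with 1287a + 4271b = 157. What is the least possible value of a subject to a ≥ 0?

gcd(4271, 1287) = 1  (4271 = 3·1287 + 410, 1287 = 3·410 + 57, 410 = 7·57 + 11, 57 = 5·11 + 2, 11 = 5·2 + 1, 2 = 2·1).
1 divides 157, so solutions exist.
Back-substituting, 1287·(-1948) + 4271·(587) = 1.
Scale by 157/1 = 157: (a₀, b₀) = (-305836, 92159).
General solution: a = -305836 + 4271t, b = 92159 - 1287t for integer t.
a ≥ 0: smallest is -305836 mod 4271 = 1676 (at t = 72), with b = -505.

1676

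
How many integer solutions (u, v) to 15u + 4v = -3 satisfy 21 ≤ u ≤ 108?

gcd(15, 4):
  15 = 3*4 + 3
  4 = 1*3 + 1
  3 = 3*1
so gcd(15, 4) = 1.
Back-substitute for Bézout coefficients:
  1 = 4 - 1*3
  ... = 15*(-1) + 4*(4)
Scale by -3: particular solution (3, -12); reduce u mod 4: (3, -12).
General solution: u = 3 + 4t, v = -12 - 15t for integer t.
21 ≤ 3 + 4t ≤ 108 gives t ∈ [5, 26], which is 22 values.

22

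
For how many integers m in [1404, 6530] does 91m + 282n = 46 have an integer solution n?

19

gcd(282, 91) = 1.
By Bézout, 91×(31) + 282×(-10) = 1.
Particular solution: (16, -5).
General solution: m = 16 + 282t, n = -5 - 91t for integer t.
1404 ≤ 16 + 282t ≤ 6530 gives t ∈ [5, 23], which is 19 values.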